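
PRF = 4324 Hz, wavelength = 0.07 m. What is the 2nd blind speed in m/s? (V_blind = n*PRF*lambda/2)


V_blind = 2 * 4324 * 0.07 / 2 = 302.7 m/s

302.7 m/s


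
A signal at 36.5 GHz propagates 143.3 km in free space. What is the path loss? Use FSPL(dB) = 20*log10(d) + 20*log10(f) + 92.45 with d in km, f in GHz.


20*log10(143.3) = 43.12
20*log10(36.5) = 31.25
FSPL = 166.8 dB

166.8 dB


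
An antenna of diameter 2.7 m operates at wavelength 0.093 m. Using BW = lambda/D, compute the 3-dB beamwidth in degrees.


BW_rad = 0.093 / 2.7 = 0.034444
BW_deg = 1.97 degrees

1.97 degrees


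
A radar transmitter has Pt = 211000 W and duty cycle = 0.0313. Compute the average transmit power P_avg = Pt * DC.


P_avg = 211000 * 0.0313 = 6604.3 W

6604.3 W


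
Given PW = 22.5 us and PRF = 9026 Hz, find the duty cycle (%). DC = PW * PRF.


DC = 22.5e-6 * 9026 * 100 = 20.31%

20.31%


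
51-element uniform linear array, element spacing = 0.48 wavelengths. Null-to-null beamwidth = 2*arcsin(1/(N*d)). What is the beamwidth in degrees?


1/(N*d) = 1/(51*0.48) = 0.04085
BW = 2*arcsin(0.04085) = 4.7 degrees

4.7 degrees


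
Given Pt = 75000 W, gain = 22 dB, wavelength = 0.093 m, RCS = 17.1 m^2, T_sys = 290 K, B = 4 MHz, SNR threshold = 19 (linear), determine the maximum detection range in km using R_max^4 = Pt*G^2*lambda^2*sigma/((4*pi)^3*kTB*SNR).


G_lin = 10^(22/10) = 158.489319
R^4 = 75000 * 158.489319^2 * 0.093^2 * 17.1 / ((4*pi)^3 * 1.38e-23 * 290 * 4000000.0 * 19)
R^4 = 4.6164e17 m^4
R_max = (4.6164e17)^(1/4) = 26066.1 m = 26.1 km

26.1 km


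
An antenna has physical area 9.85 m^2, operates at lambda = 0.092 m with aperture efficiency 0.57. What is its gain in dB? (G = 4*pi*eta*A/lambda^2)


G_linear = 4*pi*0.57*9.85/0.092^2 = 8335.76
G_dB = 10*log10(8335.76) = 39.2 dB

39.2 dB


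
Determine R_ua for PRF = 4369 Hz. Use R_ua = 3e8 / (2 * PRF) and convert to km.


R_ua = 3e8 / (2 * 4369) = 34332.8 m = 34.3 km

34.3 km


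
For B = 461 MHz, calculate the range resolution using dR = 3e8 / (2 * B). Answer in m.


dR = 3e8 / (2 * 461000000.0) = 0.33 m

0.33 m


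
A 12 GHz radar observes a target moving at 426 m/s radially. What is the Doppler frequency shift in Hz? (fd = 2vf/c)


fd = 2 * 426 * 12000000000.0 / 3e8 = 34080.0 Hz

34080.0 Hz


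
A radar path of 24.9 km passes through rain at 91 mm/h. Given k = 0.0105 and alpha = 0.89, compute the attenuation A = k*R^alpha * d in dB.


gamma = 0.0105 * 91^0.89 = 0.58175 dB/km
A = 0.58175 * 24.9 = 14.49 dB

14.49 dB


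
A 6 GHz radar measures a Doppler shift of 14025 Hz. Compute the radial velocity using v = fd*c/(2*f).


v = 14025 * 3e8 / (2 * 6000000000.0) = 350.6 m/s

350.6 m/s


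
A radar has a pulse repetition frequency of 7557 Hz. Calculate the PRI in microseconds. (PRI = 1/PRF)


PRI = 1/7557 = 0.0001323276 s = 132.3 us

132.3 us


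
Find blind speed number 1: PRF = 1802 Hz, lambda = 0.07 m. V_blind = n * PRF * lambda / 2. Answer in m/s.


V_blind = 1 * 1802 * 0.07 / 2 = 63.1 m/s

63.1 m/s


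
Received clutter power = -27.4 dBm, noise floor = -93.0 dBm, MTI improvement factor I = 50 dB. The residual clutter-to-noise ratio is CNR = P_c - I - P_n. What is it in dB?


CNR = -27.4 - 50 - (-93.0) = 15.6 dB

15.6 dB


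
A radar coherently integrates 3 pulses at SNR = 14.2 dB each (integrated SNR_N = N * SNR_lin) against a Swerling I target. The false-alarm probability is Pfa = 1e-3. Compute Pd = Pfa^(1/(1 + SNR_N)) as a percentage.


SNR_lin = 10^(14.2/10) = 26.30268
SNR_N = 3 * 26.30268 = 78.90804
1/(1 + SNR_N) = 1/79.90804 = 0.0125144
Pd = (1e-3)^0.0125144 = 0.91718
Pd = 91.7%

91.7%


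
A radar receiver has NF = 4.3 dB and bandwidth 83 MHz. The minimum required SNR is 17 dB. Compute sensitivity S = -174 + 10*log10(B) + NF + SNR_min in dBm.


10*log10(83000000.0) = 79.19
S = -174 + 79.19 + 4.3 + 17 = -73.5 dBm

-73.5 dBm


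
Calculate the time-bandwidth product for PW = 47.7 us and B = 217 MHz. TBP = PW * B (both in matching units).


TBP = 47.7 * 217 = 10350.9

10350.9


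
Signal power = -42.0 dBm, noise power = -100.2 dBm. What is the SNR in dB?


SNR = -42.0 - (-100.2) = 58.2 dB

58.2 dB


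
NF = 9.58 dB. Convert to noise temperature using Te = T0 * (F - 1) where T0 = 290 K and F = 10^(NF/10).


NF_lin = 10^(9.58/10) = 9.078205
Te = 290 * (9.078205 - 1) = 2342.7 K

2342.7 K


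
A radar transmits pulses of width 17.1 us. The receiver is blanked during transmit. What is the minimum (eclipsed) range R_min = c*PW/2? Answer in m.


R_min = 3e8 * 17.1e-6 / 2 = 2565.0 m

2565.0 m


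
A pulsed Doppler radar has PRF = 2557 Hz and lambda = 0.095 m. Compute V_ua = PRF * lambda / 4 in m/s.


V_ua = 2557 * 0.095 / 4 = 60.7 m/s

60.7 m/s


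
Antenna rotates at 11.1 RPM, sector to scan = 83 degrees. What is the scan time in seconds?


t = 83 / (11.1 * 360) * 60 = 1.25 s

1.25 s


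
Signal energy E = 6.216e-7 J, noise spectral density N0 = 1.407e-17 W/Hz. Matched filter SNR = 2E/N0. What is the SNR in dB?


SNR_lin = 2 * 6.216e-7 / 1.407e-17 = 8.836e10
SNR_dB = 10*log10(8.836e10) = 109.5 dB

109.5 dB


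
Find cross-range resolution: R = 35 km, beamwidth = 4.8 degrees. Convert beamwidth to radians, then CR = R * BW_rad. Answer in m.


BW_rad = 0.083775804
CR = 35000 * 0.083775804 = 2932.2 m

2932.2 m


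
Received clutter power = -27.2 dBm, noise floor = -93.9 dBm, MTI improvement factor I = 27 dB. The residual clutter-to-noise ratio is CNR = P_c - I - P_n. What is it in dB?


CNR = -27.2 - 27 - (-93.9) = 39.7 dB

39.7 dB


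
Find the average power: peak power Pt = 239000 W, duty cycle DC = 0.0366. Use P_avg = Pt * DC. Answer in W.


P_avg = 239000 * 0.0366 = 8747.4 W

8747.4 W


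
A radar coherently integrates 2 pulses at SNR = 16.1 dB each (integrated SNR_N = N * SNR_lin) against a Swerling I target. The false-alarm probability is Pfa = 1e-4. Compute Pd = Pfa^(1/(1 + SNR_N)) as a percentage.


SNR_lin = 10^(16.1/10) = 40.73803
SNR_N = 2 * 40.73803 = 81.47606
1/(1 + SNR_N) = 1/82.47606 = 0.0121247
Pd = (1e-4)^0.0121247 = 0.89434
Pd = 89.4%

89.4%


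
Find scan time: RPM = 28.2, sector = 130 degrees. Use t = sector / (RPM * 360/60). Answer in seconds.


t = 130 / (28.2 * 360) * 60 = 0.77 s

0.77 s


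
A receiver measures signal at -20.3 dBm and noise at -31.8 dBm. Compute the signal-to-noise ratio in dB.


SNR = -20.3 - (-31.8) = 11.5 dB

11.5 dB


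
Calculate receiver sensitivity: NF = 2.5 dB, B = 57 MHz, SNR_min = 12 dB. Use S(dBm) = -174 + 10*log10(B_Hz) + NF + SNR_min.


10*log10(57000000.0) = 77.56
S = -174 + 77.56 + 2.5 + 12 = -81.9 dBm

-81.9 dBm


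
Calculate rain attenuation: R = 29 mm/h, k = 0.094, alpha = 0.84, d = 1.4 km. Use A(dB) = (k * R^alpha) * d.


gamma = 0.094 * 29^0.84 = 1.590531 dB/km
A = 1.590531 * 1.4 = 2.23 dB

2.23 dB


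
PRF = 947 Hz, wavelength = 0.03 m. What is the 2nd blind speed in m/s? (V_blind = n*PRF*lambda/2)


V_blind = 2 * 947 * 0.03 / 2 = 28.4 m/s

28.4 m/s


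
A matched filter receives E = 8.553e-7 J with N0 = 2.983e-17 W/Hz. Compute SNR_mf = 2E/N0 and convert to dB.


SNR_lin = 2 * 8.553e-7 / 2.983e-17 = 5.734e10
SNR_dB = 10*log10(5.734e10) = 107.6 dB

107.6 dB


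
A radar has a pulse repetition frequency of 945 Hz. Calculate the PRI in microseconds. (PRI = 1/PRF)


PRI = 1/945 = 0.0010582011 s = 1058.2 us

1058.2 us


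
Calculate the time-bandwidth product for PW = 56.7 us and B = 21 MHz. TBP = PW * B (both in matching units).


TBP = 56.7 * 21 = 1190.7

1190.7


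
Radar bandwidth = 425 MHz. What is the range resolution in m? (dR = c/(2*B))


dR = 3e8 / (2 * 425000000.0) = 0.35 m

0.35 m


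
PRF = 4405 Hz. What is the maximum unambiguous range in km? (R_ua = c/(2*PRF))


R_ua = 3e8 / (2 * 4405) = 34052.2 m = 34.1 km

34.1 km


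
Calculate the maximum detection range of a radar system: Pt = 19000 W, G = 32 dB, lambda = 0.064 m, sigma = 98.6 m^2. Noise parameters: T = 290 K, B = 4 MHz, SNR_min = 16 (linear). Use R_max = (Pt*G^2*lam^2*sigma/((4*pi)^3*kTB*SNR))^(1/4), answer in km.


G_lin = 10^(32/10) = 1584.893192
R^4 = 19000 * 1584.893192^2 * 0.064^2 * 98.6 / ((4*pi)^3 * 1.38e-23 * 290 * 4000000.0 * 16)
R^4 = 3.79231e19 m^4
R_max = (3.79231e19)^(1/4) = 78474.0 m = 78.5 km

78.5 km


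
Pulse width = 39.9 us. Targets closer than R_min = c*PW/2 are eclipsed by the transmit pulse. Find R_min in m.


R_min = 3e8 * 39.9e-6 / 2 = 5985.0 m

5985.0 m


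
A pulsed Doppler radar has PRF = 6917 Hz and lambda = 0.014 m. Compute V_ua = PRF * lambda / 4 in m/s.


V_ua = 6917 * 0.014 / 4 = 24.2 m/s

24.2 m/s


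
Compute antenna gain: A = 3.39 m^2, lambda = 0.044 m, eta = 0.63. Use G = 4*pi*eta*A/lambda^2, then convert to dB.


G_linear = 4*pi*0.63*3.39/0.044^2 = 13862.6
G_dB = 10*log10(13862.6) = 41.4 dB

41.4 dB


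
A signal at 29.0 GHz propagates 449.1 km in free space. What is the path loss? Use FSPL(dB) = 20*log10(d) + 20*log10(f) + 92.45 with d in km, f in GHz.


20*log10(449.1) = 53.05
20*log10(29.0) = 29.25
FSPL = 174.7 dB

174.7 dB


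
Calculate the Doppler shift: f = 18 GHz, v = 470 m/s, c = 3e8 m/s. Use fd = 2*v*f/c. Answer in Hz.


fd = 2 * 470 * 18000000000.0 / 3e8 = 56400.0 Hz

56400.0 Hz


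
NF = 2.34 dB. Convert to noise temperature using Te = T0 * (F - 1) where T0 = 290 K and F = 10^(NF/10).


NF_lin = 10^(2.34/10) = 1.713957
Te = 290 * (1.713957 - 1) = 207.0 K

207.0 K


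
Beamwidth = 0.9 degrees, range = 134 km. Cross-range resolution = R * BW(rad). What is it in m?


BW_rad = 0.015707963
CR = 134000 * 0.015707963 = 2104.9 m

2104.9 m


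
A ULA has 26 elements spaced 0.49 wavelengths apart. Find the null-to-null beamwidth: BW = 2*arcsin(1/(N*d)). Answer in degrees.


1/(N*d) = 1/(26*0.49) = 0.078493
BW = 2*arcsin(0.078493) = 9.0 degrees

9.0 degrees


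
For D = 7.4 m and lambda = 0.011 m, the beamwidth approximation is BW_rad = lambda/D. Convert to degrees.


BW_rad = 0.011 / 7.4 = 0.001486
BW_deg = 0.09 degrees

0.09 degrees


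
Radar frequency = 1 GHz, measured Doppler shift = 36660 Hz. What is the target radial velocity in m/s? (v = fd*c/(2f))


v = 36660 * 3e8 / (2 * 1000000000.0) = 5499.0 m/s

5499.0 m/s


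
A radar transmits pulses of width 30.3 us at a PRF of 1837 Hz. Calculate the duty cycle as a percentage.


DC = 30.3e-6 * 1837 * 100 = 5.57%

5.57%


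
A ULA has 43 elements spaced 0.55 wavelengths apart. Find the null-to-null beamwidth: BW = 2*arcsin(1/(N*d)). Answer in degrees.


1/(N*d) = 1/(43*0.55) = 0.042283
BW = 2*arcsin(0.042283) = 4.8 degrees

4.8 degrees


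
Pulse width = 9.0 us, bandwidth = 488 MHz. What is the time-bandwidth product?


TBP = 9.0 * 488 = 4392.0

4392.0


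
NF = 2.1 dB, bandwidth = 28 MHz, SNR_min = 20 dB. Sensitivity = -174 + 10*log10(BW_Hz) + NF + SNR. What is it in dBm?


10*log10(28000000.0) = 74.47
S = -174 + 74.47 + 2.1 + 20 = -77.4 dBm

-77.4 dBm


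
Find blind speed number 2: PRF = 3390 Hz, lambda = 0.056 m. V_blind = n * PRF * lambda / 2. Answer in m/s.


V_blind = 2 * 3390 * 0.056 / 2 = 189.8 m/s

189.8 m/s


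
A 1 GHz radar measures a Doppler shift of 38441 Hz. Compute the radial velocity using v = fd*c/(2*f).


v = 38441 * 3e8 / (2 * 1000000000.0) = 5766.2 m/s

5766.2 m/s


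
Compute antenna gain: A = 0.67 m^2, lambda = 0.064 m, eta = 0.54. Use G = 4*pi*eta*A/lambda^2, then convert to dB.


G_linear = 4*pi*0.54*0.67/0.064^2 = 1109.99
G_dB = 10*log10(1109.99) = 30.5 dB

30.5 dB


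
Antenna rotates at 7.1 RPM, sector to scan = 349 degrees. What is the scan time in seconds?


t = 349 / (7.1 * 360) * 60 = 8.19 s

8.19 s


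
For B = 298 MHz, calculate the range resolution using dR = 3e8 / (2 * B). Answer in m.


dR = 3e8 / (2 * 298000000.0) = 0.5 m

0.5 m


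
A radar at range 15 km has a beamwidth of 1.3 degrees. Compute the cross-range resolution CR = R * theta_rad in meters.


BW_rad = 0.02268928
CR = 15000 * 0.02268928 = 340.3 m

340.3 m


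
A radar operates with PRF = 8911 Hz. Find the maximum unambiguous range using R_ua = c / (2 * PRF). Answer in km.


R_ua = 3e8 / (2 * 8911) = 16833.1 m = 16.8 km

16.8 km


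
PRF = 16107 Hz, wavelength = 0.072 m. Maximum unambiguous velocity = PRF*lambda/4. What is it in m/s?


V_ua = 16107 * 0.072 / 4 = 289.9 m/s

289.9 m/s


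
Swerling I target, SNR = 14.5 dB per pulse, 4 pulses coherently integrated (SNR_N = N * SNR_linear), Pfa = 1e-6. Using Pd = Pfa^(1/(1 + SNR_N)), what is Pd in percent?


SNR_lin = 10^(14.5/10) = 28.18383
SNR_N = 4 * 28.18383 = 112.73532
1/(1 + SNR_N) = 1/113.73532 = 0.0087923
Pd = (1e-6)^0.0087923 = 0.88562
Pd = 88.6%

88.6%


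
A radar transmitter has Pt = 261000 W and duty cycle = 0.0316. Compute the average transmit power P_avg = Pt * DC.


P_avg = 261000 * 0.0316 = 8247.6 W

8247.6 W


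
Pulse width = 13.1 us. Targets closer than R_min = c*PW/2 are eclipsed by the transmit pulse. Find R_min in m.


R_min = 3e8 * 13.1e-6 / 2 = 1965.0 m

1965.0 m


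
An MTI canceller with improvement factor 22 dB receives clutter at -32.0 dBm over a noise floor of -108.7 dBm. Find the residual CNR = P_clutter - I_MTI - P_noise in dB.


CNR = -32.0 - 22 - (-108.7) = 54.7 dB

54.7 dB


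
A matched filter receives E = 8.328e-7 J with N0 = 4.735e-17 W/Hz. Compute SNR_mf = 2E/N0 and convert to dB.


SNR_lin = 2 * 8.328e-7 / 4.735e-17 = 3.518e10
SNR_dB = 10*log10(3.518e10) = 105.5 dB

105.5 dB


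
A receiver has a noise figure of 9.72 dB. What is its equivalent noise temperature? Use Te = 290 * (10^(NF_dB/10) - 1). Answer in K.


NF_lin = 10^(9.72/10) = 9.37562
Te = 290 * (9.37562 - 1) = 2428.9 K

2428.9 K


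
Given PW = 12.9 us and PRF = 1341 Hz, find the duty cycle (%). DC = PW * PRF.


DC = 12.9e-6 * 1341 * 100 = 1.73%

1.73%


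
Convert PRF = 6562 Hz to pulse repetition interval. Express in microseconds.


PRI = 1/6562 = 0.0001523926 s = 152.4 us

152.4 us


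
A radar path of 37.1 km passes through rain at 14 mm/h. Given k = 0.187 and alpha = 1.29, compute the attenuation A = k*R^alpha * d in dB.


gamma = 0.187 * 14^1.29 = 5.627905 dB/km
A = 5.627905 * 37.1 = 208.8 dB

208.8 dB


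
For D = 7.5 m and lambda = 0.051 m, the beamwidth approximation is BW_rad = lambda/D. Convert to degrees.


BW_rad = 0.051 / 7.5 = 0.0068
BW_deg = 0.39 degrees

0.39 degrees


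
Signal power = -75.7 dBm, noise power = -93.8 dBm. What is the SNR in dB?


SNR = -75.7 - (-93.8) = 18.1 dB

18.1 dB


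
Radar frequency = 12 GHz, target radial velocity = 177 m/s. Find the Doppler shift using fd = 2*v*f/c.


fd = 2 * 177 * 12000000000.0 / 3e8 = 14160.0 Hz

14160.0 Hz


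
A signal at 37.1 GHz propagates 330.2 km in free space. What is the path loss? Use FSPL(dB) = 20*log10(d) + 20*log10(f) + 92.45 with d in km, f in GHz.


20*log10(330.2) = 50.38
20*log10(37.1) = 31.39
FSPL = 174.2 dB

174.2 dB


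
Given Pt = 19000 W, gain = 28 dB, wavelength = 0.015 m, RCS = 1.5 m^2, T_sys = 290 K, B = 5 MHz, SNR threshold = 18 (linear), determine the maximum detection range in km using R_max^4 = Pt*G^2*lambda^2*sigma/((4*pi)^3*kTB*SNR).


G_lin = 10^(28/10) = 630.957344
R^4 = 19000 * 630.957344^2 * 0.015^2 * 1.5 / ((4*pi)^3 * 1.38e-23 * 290 * 5000000.0 * 18)
R^4 = 3.57173e15 m^4
R_max = (3.57173e15)^(1/4) = 7730.7 m = 7.7 km

7.7 km


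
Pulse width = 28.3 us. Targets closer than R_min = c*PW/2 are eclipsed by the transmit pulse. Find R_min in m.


R_min = 3e8 * 28.3e-6 / 2 = 4245.0 m

4245.0 m


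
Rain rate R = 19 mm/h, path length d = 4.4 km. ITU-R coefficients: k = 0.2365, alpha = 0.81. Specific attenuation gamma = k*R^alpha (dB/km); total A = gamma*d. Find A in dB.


gamma = 0.2365 * 19^0.81 = 2.568157 dB/km
A = 2.568157 * 4.4 = 11.3 dB

11.3 dB


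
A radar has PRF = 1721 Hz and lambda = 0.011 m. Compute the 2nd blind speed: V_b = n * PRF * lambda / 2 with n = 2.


V_blind = 2 * 1721 * 0.011 / 2 = 18.9 m/s

18.9 m/s


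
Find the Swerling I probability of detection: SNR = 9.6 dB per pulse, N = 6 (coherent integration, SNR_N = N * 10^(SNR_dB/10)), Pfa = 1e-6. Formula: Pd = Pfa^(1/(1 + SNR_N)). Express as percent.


SNR_lin = 10^(9.6/10) = 9.12011
SNR_N = 6 * 9.12011 = 54.72066
1/(1 + SNR_N) = 1/55.72066 = 0.0179467
Pd = (1e-6)^0.0179467 = 0.7804
Pd = 78.0%

78.0%


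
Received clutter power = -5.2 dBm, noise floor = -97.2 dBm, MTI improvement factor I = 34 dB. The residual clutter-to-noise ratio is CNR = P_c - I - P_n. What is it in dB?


CNR = -5.2 - 34 - (-97.2) = 58.0 dB

58.0 dB


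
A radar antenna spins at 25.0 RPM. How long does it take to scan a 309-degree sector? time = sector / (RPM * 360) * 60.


t = 309 / (25.0 * 360) * 60 = 2.06 s

2.06 s


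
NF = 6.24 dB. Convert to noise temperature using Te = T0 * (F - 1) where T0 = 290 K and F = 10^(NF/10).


NF_lin = 10^(6.24/10) = 4.207266
Te = 290 * (4.207266 - 1) = 930.1 K

930.1 K


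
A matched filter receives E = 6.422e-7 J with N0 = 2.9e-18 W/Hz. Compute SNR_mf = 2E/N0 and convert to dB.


SNR_lin = 2 * 6.422e-7 / 2.9e-18 = 4.429e11
SNR_dB = 10*log10(4.429e11) = 116.5 dB

116.5 dB


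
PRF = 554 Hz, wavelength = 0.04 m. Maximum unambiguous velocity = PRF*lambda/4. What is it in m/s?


V_ua = 554 * 0.04 / 4 = 5.5 m/s

5.5 m/s


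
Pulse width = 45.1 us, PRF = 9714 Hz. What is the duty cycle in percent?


DC = 45.1e-6 * 9714 * 100 = 43.81%

43.81%


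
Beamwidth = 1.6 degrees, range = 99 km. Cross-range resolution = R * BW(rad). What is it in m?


BW_rad = 0.027925268
CR = 99000 * 0.027925268 = 2764.6 m

2764.6 m


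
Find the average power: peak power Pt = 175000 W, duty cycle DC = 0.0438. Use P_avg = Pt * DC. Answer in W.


P_avg = 175000 * 0.0438 = 7665.0 W

7665.0 W


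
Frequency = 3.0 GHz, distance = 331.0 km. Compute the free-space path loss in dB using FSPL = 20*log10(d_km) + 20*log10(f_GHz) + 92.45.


20*log10(331.0) = 50.4
20*log10(3.0) = 9.54
FSPL = 152.4 dB

152.4 dB


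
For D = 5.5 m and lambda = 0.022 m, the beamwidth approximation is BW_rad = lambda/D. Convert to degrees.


BW_rad = 0.022 / 5.5 = 0.004
BW_deg = 0.23 degrees

0.23 degrees


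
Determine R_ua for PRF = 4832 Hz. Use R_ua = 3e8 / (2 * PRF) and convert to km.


R_ua = 3e8 / (2 * 4832) = 31043.0 m = 31.0 km

31.0 km


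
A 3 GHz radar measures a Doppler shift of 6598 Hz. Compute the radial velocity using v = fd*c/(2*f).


v = 6598 * 3e8 / (2 * 3000000000.0) = 329.9 m/s

329.9 m/s


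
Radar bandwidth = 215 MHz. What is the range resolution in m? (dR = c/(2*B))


dR = 3e8 / (2 * 215000000.0) = 0.7 m

0.7 m


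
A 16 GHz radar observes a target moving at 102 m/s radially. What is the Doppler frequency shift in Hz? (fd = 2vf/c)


fd = 2 * 102 * 16000000000.0 / 3e8 = 10880.0 Hz

10880.0 Hz


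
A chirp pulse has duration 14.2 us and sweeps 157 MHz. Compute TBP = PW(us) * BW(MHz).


TBP = 14.2 * 157 = 2229.4

2229.4


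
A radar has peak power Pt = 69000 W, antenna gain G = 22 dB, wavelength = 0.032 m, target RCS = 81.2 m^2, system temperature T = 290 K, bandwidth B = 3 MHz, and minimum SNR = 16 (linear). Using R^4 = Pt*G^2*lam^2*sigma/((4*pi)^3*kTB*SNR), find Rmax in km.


G_lin = 10^(22/10) = 158.489319
R^4 = 69000 * 158.489319^2 * 0.032^2 * 81.2 / ((4*pi)^3 * 1.38e-23 * 290 * 3000000.0 * 16)
R^4 = 3.78057e17 m^4
R_max = (3.78057e17)^(1/4) = 24796.4 m = 24.8 km

24.8 km


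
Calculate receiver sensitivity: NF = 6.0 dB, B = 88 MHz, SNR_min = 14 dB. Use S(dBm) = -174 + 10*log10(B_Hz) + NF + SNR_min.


10*log10(88000000.0) = 79.44
S = -174 + 79.44 + 6.0 + 14 = -74.6 dBm

-74.6 dBm


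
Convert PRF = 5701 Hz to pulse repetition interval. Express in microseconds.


PRI = 1/5701 = 0.0001754078 s = 175.4 us

175.4 us


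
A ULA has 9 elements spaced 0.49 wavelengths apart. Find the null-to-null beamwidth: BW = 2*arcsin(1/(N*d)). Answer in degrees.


1/(N*d) = 1/(9*0.49) = 0.226757
BW = 2*arcsin(0.226757) = 26.2 degrees

26.2 degrees


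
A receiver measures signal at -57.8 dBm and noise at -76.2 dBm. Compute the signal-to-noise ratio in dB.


SNR = -57.8 - (-76.2) = 18.4 dB

18.4 dB


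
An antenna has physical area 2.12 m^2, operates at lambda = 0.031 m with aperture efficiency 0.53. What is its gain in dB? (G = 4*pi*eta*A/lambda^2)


G_linear = 4*pi*0.53*2.12/0.031^2 = 14692.58
G_dB = 10*log10(14692.58) = 41.7 dB

41.7 dB


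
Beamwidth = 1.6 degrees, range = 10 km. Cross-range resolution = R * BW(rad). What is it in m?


BW_rad = 0.027925268
CR = 10000 * 0.027925268 = 279.3 m

279.3 m


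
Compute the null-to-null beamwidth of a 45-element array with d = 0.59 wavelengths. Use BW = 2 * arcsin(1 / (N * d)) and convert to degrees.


1/(N*d) = 1/(45*0.59) = 0.037665
BW = 2*arcsin(0.037665) = 4.3 degrees

4.3 degrees


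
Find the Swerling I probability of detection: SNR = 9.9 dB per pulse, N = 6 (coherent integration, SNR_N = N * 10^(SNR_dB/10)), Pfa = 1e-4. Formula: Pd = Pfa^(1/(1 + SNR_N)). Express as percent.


SNR_lin = 10^(9.9/10) = 9.77237
SNR_N = 6 * 9.77237 = 58.63422
1/(1 + SNR_N) = 1/59.63422 = 0.0167689
Pd = (1e-4)^0.0167689 = 0.85689
Pd = 85.7%

85.7%


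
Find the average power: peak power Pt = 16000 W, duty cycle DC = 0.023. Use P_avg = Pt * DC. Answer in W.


P_avg = 16000 * 0.023 = 368.0 W

368.0 W


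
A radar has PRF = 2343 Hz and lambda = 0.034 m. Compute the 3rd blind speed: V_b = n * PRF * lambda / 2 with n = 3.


V_blind = 3 * 2343 * 0.034 / 2 = 119.5 m/s

119.5 m/s


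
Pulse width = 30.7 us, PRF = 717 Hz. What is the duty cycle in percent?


DC = 30.7e-6 * 717 * 100 = 2.2%

2.2%


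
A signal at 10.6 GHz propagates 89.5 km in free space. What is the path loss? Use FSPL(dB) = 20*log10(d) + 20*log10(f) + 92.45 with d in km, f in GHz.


20*log10(89.5) = 39.04
20*log10(10.6) = 20.51
FSPL = 152.0 dB

152.0 dB


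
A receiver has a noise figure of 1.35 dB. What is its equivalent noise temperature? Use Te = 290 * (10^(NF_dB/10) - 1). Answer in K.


NF_lin = 10^(1.35/10) = 1.364583
Te = 290 * (1.364583 - 1) = 105.7 K

105.7 K


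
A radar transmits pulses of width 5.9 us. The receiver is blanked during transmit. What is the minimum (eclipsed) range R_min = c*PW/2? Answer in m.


R_min = 3e8 * 5.9e-6 / 2 = 885.0 m

885.0 m


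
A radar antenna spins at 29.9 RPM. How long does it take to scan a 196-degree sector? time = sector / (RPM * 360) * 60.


t = 196 / (29.9 * 360) * 60 = 1.09 s

1.09 s


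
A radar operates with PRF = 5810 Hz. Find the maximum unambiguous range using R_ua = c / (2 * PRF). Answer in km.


R_ua = 3e8 / (2 * 5810) = 25817.6 m = 25.8 km

25.8 km


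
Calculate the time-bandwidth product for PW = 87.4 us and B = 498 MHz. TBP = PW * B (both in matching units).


TBP = 87.4 * 498 = 43525.2

43525.2


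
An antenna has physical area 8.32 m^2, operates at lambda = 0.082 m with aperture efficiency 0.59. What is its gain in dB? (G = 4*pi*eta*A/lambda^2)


G_linear = 4*pi*0.59*8.32/0.082^2 = 9173.97
G_dB = 10*log10(9173.97) = 39.6 dB

39.6 dB


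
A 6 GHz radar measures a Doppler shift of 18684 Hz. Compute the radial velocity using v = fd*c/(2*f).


v = 18684 * 3e8 / (2 * 6000000000.0) = 467.1 m/s

467.1 m/s


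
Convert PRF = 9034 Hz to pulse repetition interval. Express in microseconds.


PRI = 1/9034 = 0.0001106929 s = 110.7 us

110.7 us


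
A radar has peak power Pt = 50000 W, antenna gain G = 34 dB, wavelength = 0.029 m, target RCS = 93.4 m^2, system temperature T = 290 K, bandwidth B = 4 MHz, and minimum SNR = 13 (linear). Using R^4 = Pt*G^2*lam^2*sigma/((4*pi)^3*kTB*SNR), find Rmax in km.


G_lin = 10^(34/10) = 2511.886432
R^4 = 50000 * 2511.886432^2 * 0.029^2 * 93.4 / ((4*pi)^3 * 1.38e-23 * 290 * 4000000.0 * 13)
R^4 = 6.00071e19 m^4
R_max = (6.00071e19)^(1/4) = 88013.8 m = 88.0 km

88.0 km


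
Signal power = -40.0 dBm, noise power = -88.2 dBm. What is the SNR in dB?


SNR = -40.0 - (-88.2) = 48.2 dB

48.2 dB


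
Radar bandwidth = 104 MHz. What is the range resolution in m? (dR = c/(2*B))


dR = 3e8 / (2 * 104000000.0) = 1.44 m

1.44 m


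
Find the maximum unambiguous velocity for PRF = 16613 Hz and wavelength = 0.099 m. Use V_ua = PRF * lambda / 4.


V_ua = 16613 * 0.099 / 4 = 411.2 m/s

411.2 m/s


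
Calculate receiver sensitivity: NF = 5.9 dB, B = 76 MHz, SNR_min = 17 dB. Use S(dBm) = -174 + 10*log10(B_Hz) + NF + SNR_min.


10*log10(76000000.0) = 78.81
S = -174 + 78.81 + 5.9 + 17 = -72.3 dBm

-72.3 dBm


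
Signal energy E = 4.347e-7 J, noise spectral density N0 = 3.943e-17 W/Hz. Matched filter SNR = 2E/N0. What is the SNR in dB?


SNR_lin = 2 * 4.347e-7 / 3.943e-17 = 2.205e10
SNR_dB = 10*log10(2.205e10) = 103.4 dB

103.4 dB


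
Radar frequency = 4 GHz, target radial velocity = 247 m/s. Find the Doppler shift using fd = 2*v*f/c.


fd = 2 * 247 * 4000000000.0 / 3e8 = 6586.7 Hz

6586.7 Hz


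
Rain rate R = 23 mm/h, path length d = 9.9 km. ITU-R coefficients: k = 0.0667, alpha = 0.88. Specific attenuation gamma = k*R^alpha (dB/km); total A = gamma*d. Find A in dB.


gamma = 0.0667 * 23^0.88 = 1.053044 dB/km
A = 1.053044 * 9.9 = 10.43 dB

10.43 dB


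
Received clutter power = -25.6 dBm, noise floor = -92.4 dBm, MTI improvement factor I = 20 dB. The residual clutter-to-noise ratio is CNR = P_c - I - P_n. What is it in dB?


CNR = -25.6 - 20 - (-92.4) = 46.8 dB

46.8 dB


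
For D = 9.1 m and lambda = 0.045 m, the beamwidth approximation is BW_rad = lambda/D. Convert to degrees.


BW_rad = 0.045 / 9.1 = 0.004945
BW_deg = 0.28 degrees

0.28 degrees


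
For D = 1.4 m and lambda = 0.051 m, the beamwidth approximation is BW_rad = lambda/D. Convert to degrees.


BW_rad = 0.051 / 1.4 = 0.036429
BW_deg = 2.09 degrees

2.09 degrees


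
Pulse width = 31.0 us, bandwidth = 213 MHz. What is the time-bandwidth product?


TBP = 31.0 * 213 = 6603.0

6603.0


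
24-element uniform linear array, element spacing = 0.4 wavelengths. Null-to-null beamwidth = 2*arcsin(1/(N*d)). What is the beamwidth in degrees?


1/(N*d) = 1/(24*0.4) = 0.104167
BW = 2*arcsin(0.104167) = 12.0 degrees

12.0 degrees


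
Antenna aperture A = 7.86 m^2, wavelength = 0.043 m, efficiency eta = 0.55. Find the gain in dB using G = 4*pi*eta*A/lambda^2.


G_linear = 4*pi*0.55*7.86/0.043^2 = 29380.43
G_dB = 10*log10(29380.43) = 44.7 dB

44.7 dB


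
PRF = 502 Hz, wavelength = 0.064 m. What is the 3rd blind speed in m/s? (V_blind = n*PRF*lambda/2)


V_blind = 3 * 502 * 0.064 / 2 = 48.2 m/s

48.2 m/s


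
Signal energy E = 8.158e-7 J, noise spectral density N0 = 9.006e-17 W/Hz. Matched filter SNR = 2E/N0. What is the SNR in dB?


SNR_lin = 2 * 8.158e-7 / 9.006e-17 = 1.812e10
SNR_dB = 10*log10(1.812e10) = 102.6 dB

102.6 dB


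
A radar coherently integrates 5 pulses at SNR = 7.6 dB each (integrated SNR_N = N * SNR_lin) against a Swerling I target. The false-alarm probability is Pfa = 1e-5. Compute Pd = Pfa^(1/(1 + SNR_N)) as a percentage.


SNR_lin = 10^(7.6/10) = 5.7544
SNR_N = 5 * 5.7544 = 28.772
1/(1 + SNR_N) = 1/29.772 = 0.0335886
Pd = (1e-5)^0.0335886 = 0.67929
Pd = 67.9%

67.9%


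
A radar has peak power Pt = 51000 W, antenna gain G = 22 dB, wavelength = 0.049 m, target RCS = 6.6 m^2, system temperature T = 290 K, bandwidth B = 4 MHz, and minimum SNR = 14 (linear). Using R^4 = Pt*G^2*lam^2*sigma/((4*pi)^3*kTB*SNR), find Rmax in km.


G_lin = 10^(22/10) = 158.489319
R^4 = 51000 * 158.489319^2 * 0.049^2 * 6.6 / ((4*pi)^3 * 1.38e-23 * 290 * 4000000.0 * 14)
R^4 = 4.56469e16 m^4
R_max = (4.56469e16)^(1/4) = 14616.8 m = 14.6 km

14.6 km


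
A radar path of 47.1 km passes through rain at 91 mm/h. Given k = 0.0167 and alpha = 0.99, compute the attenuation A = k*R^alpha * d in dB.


gamma = 0.0167 * 91^0.99 = 1.452672 dB/km
A = 1.452672 * 47.1 = 68.42 dB

68.42 dB


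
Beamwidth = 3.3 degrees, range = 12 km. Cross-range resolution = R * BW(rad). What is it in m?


BW_rad = 0.057595865
CR = 12000 * 0.057595865 = 691.2 m

691.2 m


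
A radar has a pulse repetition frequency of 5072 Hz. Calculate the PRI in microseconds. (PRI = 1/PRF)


PRI = 1/5072 = 0.0001971609 s = 197.2 us

197.2 us


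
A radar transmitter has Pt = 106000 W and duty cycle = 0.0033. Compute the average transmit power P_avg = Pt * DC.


P_avg = 106000 * 0.0033 = 349.8 W

349.8 W


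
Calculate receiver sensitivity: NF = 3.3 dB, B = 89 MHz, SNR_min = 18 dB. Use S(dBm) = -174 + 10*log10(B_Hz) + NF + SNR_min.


10*log10(89000000.0) = 79.49
S = -174 + 79.49 + 3.3 + 18 = -73.2 dBm

-73.2 dBm


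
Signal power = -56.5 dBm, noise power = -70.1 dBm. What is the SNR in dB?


SNR = -56.5 - (-70.1) = 13.6 dB

13.6 dB


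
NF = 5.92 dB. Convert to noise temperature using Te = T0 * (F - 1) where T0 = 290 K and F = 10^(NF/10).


NF_lin = 10^(5.92/10) = 3.908409
Te = 290 * (3.908409 - 1) = 843.4 K

843.4 K


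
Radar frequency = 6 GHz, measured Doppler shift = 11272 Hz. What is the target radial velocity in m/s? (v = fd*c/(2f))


v = 11272 * 3e8 / (2 * 6000000000.0) = 281.8 m/s

281.8 m/s


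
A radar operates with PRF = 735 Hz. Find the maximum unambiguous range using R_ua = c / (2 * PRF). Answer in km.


R_ua = 3e8 / (2 * 735) = 204081.6 m = 204.1 km

204.1 km


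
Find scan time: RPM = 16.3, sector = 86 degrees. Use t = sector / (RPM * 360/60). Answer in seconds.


t = 86 / (16.3 * 360) * 60 = 0.88 s

0.88 s


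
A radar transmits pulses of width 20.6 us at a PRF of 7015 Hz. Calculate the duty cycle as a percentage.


DC = 20.6e-6 * 7015 * 100 = 14.45%

14.45%


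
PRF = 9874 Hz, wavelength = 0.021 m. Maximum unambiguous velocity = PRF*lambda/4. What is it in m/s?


V_ua = 9874 * 0.021 / 4 = 51.8 m/s

51.8 m/s


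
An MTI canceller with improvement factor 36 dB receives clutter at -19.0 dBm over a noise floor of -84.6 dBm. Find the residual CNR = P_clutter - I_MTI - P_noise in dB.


CNR = -19.0 - 36 - (-84.6) = 29.6 dB

29.6 dB


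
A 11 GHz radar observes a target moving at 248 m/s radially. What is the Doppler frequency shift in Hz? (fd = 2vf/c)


fd = 2 * 248 * 11000000000.0 / 3e8 = 18186.7 Hz

18186.7 Hz


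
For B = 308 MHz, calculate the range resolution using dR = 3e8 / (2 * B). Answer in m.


dR = 3e8 / (2 * 308000000.0) = 0.49 m

0.49 m


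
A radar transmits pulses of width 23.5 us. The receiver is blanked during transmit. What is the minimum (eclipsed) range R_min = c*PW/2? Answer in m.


R_min = 3e8 * 23.5e-6 / 2 = 3525.0 m

3525.0 m


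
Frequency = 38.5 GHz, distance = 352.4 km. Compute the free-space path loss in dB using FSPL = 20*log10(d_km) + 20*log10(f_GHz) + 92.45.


20*log10(352.4) = 50.94
20*log10(38.5) = 31.71
FSPL = 175.1 dB

175.1 dB


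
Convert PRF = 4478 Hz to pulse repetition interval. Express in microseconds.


PRI = 1/4478 = 0.000223314 s = 223.3 us

223.3 us


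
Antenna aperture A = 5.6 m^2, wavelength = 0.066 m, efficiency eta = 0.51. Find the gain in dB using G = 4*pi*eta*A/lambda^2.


G_linear = 4*pi*0.51*5.6/0.066^2 = 8239.11
G_dB = 10*log10(8239.11) = 39.2 dB

39.2 dB


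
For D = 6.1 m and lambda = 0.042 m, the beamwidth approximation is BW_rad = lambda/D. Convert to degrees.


BW_rad = 0.042 / 6.1 = 0.006885
BW_deg = 0.39 degrees

0.39 degrees


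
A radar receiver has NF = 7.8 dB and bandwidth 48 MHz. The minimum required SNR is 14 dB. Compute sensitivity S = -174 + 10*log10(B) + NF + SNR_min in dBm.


10*log10(48000000.0) = 76.81
S = -174 + 76.81 + 7.8 + 14 = -75.4 dBm

-75.4 dBm


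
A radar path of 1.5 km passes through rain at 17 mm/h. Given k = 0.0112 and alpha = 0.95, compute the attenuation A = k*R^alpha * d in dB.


gamma = 0.0112 * 17^0.95 = 0.165251 dB/km
A = 0.165251 * 1.5 = 0.25 dB

0.25 dB


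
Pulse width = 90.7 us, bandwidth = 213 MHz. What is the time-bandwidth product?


TBP = 90.7 * 213 = 19319.1

19319.1


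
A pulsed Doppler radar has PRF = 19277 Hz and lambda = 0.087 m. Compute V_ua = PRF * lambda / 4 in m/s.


V_ua = 19277 * 0.087 / 4 = 419.3 m/s

419.3 m/s


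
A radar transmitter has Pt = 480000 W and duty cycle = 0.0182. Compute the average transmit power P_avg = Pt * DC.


P_avg = 480000 * 0.0182 = 8736.0 W

8736.0 W


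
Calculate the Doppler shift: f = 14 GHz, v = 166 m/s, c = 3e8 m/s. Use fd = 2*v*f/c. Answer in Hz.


fd = 2 * 166 * 14000000000.0 / 3e8 = 15493.3 Hz

15493.3 Hz


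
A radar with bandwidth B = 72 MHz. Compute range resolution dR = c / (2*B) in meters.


dR = 3e8 / (2 * 72000000.0) = 2.08 m

2.08 m


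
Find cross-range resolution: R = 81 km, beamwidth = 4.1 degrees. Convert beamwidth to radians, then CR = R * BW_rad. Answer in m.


BW_rad = 0.071558499
CR = 81000 * 0.071558499 = 5796.2 m

5796.2 m


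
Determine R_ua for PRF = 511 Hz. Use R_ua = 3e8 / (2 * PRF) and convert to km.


R_ua = 3e8 / (2 * 511) = 293542.1 m = 293.5 km

293.5 km


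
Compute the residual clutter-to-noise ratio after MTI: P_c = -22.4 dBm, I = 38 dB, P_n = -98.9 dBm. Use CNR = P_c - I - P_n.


CNR = -22.4 - 38 - (-98.9) = 38.5 dB

38.5 dB


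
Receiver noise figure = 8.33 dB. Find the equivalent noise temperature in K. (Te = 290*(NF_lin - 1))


NF_lin = 10^(8.33/10) = 6.807694
Te = 290 * (6.807694 - 1) = 1684.2 K

1684.2 K


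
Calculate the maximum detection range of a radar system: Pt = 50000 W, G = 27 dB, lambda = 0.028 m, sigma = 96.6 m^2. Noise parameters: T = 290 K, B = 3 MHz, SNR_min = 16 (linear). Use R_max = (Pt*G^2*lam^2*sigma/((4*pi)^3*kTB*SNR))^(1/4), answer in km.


G_lin = 10^(27/10) = 501.187234
R^4 = 50000 * 501.187234^2 * 0.028^2 * 96.6 / ((4*pi)^3 * 1.38e-23 * 290 * 3000000.0 * 16)
R^4 = 2.49526e18 m^4
R_max = (2.49526e18)^(1/4) = 39744.7 m = 39.7 km

39.7 km


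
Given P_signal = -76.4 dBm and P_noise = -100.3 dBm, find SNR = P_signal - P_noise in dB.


SNR = -76.4 - (-100.3) = 23.9 dB

23.9 dB


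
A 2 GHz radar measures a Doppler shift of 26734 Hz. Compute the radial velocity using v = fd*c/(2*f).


v = 26734 * 3e8 / (2 * 2000000000.0) = 2005.1 m/s

2005.1 m/s


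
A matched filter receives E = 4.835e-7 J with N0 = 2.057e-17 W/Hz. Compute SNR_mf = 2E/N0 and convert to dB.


SNR_lin = 2 * 4.835e-7 / 2.057e-17 = 4.701e10
SNR_dB = 10*log10(4.701e10) = 106.7 dB

106.7 dB


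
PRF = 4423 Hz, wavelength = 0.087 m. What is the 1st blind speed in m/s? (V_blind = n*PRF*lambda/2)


V_blind = 1 * 4423 * 0.087 / 2 = 192.4 m/s

192.4 m/s


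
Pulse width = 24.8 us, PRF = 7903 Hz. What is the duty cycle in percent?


DC = 24.8e-6 * 7903 * 100 = 19.6%

19.6%


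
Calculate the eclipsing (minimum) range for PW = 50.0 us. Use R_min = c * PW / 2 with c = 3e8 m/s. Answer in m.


R_min = 3e8 * 50.0e-6 / 2 = 7500.0 m

7500.0 m


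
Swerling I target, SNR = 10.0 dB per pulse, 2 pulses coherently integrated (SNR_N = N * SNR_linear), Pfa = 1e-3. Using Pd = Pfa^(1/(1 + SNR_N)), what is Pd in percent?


SNR_lin = 10^(10.0/10) = 10.0
SNR_N = 2 * 10.0 = 20.0
1/(1 + SNR_N) = 1/21.0 = 0.047619
Pd = (1e-3)^0.047619 = 0.71969
Pd = 72.0%

72.0%


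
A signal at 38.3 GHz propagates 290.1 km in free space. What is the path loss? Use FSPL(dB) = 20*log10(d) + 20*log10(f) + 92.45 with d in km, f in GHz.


20*log10(290.1) = 49.25
20*log10(38.3) = 31.66
FSPL = 173.4 dB

173.4 dB


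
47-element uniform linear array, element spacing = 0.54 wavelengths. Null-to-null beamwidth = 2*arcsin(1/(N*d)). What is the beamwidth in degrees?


1/(N*d) = 1/(47*0.54) = 0.039401
BW = 2*arcsin(0.039401) = 4.5 degrees

4.5 degrees


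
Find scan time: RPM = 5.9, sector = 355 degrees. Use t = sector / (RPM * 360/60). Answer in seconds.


t = 355 / (5.9 * 360) * 60 = 10.03 s

10.03 s


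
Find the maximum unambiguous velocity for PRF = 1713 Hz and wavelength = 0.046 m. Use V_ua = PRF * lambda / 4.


V_ua = 1713 * 0.046 / 4 = 19.7 m/s

19.7 m/s


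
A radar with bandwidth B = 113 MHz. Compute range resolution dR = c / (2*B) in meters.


dR = 3e8 / (2 * 113000000.0) = 1.33 m

1.33 m


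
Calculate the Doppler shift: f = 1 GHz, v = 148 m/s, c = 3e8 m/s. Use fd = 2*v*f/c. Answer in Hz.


fd = 2 * 148 * 1000000000.0 / 3e8 = 986.7 Hz

986.7 Hz


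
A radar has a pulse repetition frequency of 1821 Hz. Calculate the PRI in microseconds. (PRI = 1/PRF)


PRI = 1/1821 = 0.0005491488 s = 549.1 us

549.1 us


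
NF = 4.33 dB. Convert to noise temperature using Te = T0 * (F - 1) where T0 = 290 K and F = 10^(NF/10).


NF_lin = 10^(4.33/10) = 2.710192
Te = 290 * (2.710192 - 1) = 496.0 K

496.0 K


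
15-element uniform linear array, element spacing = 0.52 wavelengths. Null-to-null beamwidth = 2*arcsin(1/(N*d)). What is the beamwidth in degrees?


1/(N*d) = 1/(15*0.52) = 0.128205
BW = 2*arcsin(0.128205) = 14.7 degrees

14.7 degrees


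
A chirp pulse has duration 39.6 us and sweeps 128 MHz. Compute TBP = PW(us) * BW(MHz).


TBP = 39.6 * 128 = 5068.8

5068.8


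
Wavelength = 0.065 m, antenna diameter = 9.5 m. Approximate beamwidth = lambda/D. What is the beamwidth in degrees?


BW_rad = 0.065 / 9.5 = 0.006842
BW_deg = 0.39 degrees

0.39 degrees


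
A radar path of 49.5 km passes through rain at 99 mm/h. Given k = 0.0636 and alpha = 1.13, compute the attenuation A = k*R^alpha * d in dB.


gamma = 0.0636 * 99^1.13 = 11.442604 dB/km
A = 11.442604 * 49.5 = 566.41 dB

566.41 dB


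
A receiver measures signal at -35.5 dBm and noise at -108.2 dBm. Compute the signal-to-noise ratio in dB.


SNR = -35.5 - (-108.2) = 72.7 dB

72.7 dB


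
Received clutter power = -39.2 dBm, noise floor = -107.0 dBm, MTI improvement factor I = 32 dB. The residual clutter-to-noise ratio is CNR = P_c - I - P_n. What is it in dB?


CNR = -39.2 - 32 - (-107.0) = 35.8 dB

35.8 dB


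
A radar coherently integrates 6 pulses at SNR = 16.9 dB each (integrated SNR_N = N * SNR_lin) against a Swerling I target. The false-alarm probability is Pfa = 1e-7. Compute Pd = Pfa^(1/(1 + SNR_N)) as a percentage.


SNR_lin = 10^(16.9/10) = 48.97788
SNR_N = 6 * 48.97788 = 293.86728
1/(1 + SNR_N) = 1/294.86728 = 0.0033914
Pd = (1e-7)^0.0033914 = 0.9468
Pd = 94.7%

94.7%


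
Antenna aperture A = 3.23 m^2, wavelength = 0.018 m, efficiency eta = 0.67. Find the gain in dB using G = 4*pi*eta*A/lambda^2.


G_linear = 4*pi*0.67*3.23/0.018^2 = 83934.82
G_dB = 10*log10(83934.82) = 49.2 dB

49.2 dB


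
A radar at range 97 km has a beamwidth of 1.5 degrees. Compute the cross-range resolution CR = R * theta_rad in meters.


BW_rad = 0.026179939
CR = 97000 * 0.026179939 = 2539.5 m

2539.5 m


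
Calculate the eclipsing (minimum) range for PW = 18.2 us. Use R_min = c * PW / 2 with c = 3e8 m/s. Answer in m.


R_min = 3e8 * 18.2e-6 / 2 = 2730.0 m

2730.0 m


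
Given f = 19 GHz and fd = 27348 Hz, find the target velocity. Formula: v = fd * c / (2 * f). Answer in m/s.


v = 27348 * 3e8 / (2 * 19000000000.0) = 215.9 m/s

215.9 m/s


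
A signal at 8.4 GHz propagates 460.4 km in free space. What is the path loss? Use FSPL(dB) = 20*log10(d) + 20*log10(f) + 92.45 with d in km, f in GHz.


20*log10(460.4) = 53.26
20*log10(8.4) = 18.49
FSPL = 164.2 dB

164.2 dB


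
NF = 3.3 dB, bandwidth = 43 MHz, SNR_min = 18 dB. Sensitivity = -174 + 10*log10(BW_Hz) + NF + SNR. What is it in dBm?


10*log10(43000000.0) = 76.33
S = -174 + 76.33 + 3.3 + 18 = -76.4 dBm

-76.4 dBm


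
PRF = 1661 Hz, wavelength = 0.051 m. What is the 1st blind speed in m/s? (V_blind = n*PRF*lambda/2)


V_blind = 1 * 1661 * 0.051 / 2 = 42.4 m/s

42.4 m/s
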